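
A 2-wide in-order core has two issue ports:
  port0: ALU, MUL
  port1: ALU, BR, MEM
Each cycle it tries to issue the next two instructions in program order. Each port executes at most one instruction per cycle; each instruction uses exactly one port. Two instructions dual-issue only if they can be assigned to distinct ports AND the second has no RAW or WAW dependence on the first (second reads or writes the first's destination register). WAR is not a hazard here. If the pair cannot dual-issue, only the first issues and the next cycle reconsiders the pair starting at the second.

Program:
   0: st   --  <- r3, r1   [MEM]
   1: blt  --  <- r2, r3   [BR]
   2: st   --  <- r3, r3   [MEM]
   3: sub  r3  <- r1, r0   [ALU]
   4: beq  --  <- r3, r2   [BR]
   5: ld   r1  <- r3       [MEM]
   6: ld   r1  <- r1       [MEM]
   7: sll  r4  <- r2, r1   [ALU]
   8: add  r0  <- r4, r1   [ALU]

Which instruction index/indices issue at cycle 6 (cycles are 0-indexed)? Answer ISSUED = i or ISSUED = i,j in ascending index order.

ISSUED = 7

t=0 i0:st.MEM ; no-port MEM/BR
t=1 i1:blt.BR ; no-port BR/MEM
t=2 i2,i3:st.MEM;sub.ALU ; 2-wide
t=3 i4:beq.BR ; no-port BR/MEM
t=4 i5:ld.MEM ; no-port MEM/MEM
t=5 i6:ld.MEM ; RAW r1
t=6 i7:sll.ALU ; RAW r4
t=7 i8:add.ALU ; tail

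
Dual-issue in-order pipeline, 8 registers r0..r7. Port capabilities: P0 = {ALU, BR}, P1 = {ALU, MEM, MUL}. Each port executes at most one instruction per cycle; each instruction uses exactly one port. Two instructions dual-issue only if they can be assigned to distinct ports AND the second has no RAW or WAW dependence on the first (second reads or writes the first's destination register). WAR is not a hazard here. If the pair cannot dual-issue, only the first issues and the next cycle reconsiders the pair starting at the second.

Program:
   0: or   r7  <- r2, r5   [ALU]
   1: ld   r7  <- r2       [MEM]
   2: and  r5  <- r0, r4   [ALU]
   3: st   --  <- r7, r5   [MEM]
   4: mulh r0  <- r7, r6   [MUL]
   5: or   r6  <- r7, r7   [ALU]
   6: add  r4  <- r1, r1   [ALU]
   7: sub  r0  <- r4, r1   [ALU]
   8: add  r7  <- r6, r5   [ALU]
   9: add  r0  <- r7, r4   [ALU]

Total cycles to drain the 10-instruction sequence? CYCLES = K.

[0] i0  or.ALU  -- WAW r7
[1] i1,i2  ld.MEM and.ALU  -- dual
[2] i3  st.MEM  -- no-port MEM/MUL
[3] i4,i5  mulh.MUL or.ALU  -- dual
[4] i6  add.ALU  -- RAW r4
[5] i7,i8  sub.ALU add.ALU  -- dual
[6] i9  add.ALU  -- tail

CYCLES = 7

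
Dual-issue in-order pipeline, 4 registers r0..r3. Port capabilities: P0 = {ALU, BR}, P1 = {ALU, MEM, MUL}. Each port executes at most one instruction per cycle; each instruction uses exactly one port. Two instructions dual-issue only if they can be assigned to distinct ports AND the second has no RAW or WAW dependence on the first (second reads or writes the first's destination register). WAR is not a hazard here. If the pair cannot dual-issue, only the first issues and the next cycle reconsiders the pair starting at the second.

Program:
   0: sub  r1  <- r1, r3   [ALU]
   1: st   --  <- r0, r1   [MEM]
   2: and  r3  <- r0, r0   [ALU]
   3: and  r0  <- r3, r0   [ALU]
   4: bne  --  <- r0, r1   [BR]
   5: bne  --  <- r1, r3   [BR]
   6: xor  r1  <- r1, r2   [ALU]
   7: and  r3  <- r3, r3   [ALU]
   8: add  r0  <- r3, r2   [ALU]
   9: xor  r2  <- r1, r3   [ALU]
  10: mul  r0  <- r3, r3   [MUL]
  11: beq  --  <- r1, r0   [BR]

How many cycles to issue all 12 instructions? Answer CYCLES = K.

CYCLES = 9

#0 head=0: sub i0 RAW r1
#1 head=1: st and i1+i2 pair
#2 head=3: and i3 RAW r0
#3 head=4: bne i4 no-port BR/BR
#4 head=5: bne xor i5+i6 pair
#5 head=7: and i7 RAW r3
#6 head=8: add xor i8+i9 pair
#7 head=10: mul i10 RAW r0
#8 head=11: beq i11 tail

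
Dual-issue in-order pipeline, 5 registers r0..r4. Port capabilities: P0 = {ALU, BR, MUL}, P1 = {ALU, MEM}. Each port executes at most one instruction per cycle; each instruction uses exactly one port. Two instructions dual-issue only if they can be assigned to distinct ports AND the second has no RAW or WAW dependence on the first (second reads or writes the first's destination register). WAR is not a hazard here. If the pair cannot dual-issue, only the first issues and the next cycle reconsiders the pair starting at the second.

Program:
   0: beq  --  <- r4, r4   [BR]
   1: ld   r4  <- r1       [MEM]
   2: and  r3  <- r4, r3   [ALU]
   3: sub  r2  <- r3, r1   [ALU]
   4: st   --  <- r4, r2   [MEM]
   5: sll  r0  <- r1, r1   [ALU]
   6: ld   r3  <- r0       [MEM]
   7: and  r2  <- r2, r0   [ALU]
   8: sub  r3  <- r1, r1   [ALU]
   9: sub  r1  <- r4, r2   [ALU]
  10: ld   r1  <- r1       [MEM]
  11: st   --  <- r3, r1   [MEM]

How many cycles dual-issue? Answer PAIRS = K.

c0: i0&i1 beq ld  pair
c1: i2 and  RAW r3
c2: i3 sub  RAW r2
c3: i4&i5 st sll  pair
c4: i6&i7 ld and  pair
c5: i8&i9 sub sub  pair
c6: i10 ld  no-port MEM/MEM
c7: i11 st  tail

PAIRS = 4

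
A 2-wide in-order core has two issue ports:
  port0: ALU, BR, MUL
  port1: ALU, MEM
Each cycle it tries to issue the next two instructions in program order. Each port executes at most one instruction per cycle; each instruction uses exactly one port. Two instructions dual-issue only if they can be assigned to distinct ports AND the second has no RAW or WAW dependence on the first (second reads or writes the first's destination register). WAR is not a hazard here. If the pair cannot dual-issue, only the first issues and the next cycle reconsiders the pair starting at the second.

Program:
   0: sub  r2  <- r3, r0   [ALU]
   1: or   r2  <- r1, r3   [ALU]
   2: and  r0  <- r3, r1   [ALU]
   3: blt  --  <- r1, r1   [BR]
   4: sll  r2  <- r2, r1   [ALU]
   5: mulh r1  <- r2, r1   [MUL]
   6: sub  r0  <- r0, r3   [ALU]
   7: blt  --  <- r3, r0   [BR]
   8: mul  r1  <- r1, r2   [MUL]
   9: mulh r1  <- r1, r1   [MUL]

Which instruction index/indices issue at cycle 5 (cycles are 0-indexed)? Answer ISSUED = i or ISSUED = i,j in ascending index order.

0. sub @i0  | WAW r2
1. or/and @i1/i2  | 2-wide
2. blt/sll @i3/i4  | 2-wide
3. mulh/sub @i5/i6  | 2-wide
4. blt @i7  | no-port BR/MUL
5. mul @i8  | no-port MUL/MUL
6. mulh @i9  | tail

ISSUED = 8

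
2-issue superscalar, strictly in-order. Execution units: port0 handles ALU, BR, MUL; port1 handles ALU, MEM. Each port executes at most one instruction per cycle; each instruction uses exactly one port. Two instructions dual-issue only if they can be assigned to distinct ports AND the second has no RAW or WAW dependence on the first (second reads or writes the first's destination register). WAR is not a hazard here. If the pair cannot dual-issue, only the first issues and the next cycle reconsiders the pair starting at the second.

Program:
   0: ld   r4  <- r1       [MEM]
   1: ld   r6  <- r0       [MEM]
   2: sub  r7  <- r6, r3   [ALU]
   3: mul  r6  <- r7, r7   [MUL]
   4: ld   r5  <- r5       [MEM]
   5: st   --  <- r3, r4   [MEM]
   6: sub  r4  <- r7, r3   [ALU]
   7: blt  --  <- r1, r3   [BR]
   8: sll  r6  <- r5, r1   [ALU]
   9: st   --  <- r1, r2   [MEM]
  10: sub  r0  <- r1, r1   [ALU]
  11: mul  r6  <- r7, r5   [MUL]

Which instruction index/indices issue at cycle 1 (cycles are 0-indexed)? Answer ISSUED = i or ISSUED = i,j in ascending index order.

ISSUED = 1

c0: i0 ld.MEM  no-port MEM/MEM
c1: i1 ld.MEM  RAW r6
c2: i2 sub.ALU  RAW r7
c3: i3,i4 mul.MUL;ld.MEM  dual
c4: i5,i6 st.MEM;sub.ALU  dual
c5: i7,i8 blt.BR;sll.ALU  dual
c6: i9,i10 st.MEM;sub.ALU  dual
c7: i11 mul.MUL  tail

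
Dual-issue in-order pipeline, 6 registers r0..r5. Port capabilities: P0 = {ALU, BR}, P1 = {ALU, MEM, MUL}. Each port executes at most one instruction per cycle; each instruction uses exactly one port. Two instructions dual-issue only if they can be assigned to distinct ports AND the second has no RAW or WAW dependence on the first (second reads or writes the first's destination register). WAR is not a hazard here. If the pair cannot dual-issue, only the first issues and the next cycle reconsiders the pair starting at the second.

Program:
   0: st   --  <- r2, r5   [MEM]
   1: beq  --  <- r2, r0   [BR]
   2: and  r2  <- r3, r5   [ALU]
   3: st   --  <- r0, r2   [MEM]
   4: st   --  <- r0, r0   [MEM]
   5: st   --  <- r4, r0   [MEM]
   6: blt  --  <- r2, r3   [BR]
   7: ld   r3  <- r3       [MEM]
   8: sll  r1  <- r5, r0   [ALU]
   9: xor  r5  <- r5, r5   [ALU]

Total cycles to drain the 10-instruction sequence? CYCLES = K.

[0] i0,i1  st;beq  -- dual
[1] i2  and  -- RAW r2
[2] i3  st  -- no-port MEM/MEM
[3] i4  st  -- no-port MEM/MEM
[4] i5,i6  st;blt  -- dual
[5] i7,i8  ld;sll  -- dual
[6] i9  xor  -- tail

CYCLES = 7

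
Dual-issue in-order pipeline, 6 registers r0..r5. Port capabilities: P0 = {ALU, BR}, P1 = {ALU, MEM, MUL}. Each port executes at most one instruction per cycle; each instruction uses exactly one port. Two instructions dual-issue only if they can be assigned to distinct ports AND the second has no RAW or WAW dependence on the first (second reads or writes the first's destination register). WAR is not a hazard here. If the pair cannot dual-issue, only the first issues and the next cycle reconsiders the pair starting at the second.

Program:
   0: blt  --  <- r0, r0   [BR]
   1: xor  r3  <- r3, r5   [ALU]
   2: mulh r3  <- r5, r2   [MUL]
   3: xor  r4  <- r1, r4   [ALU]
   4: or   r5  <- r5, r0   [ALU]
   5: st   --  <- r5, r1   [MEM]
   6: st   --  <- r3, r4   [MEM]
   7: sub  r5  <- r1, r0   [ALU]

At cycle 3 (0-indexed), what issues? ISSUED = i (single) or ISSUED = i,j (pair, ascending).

t=0 i0/i1:blt;xor ; 2-wide
t=1 i2/i3:mulh;xor ; 2-wide
t=2 i4:or ; RAW r5
t=3 i5:st ; no-port MEM/MEM
t=4 i6/i7:st;sub ; 2-wide

ISSUED = 5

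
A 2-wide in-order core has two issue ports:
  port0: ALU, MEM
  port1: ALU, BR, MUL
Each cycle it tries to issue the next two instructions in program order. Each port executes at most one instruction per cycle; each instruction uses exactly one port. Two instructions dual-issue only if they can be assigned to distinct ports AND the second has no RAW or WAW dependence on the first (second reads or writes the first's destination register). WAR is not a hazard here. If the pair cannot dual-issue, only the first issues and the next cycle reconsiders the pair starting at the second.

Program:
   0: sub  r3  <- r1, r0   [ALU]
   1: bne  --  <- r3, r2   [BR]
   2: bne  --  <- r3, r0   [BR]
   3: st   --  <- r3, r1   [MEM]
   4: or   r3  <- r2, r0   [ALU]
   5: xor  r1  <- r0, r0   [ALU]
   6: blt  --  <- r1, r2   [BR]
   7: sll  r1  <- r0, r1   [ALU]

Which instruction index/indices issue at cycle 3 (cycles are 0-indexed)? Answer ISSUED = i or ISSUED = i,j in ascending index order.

c0: i0 sub.ALU  RAW r3
c1: i1 bne.BR  no-port BR/BR
c2: i2+i3 bne.BR st.MEM  2-wide
c3: i4+i5 or.ALU xor.ALU  2-wide
c4: i6+i7 blt.BR sll.ALU  2-wide

ISSUED = 4,5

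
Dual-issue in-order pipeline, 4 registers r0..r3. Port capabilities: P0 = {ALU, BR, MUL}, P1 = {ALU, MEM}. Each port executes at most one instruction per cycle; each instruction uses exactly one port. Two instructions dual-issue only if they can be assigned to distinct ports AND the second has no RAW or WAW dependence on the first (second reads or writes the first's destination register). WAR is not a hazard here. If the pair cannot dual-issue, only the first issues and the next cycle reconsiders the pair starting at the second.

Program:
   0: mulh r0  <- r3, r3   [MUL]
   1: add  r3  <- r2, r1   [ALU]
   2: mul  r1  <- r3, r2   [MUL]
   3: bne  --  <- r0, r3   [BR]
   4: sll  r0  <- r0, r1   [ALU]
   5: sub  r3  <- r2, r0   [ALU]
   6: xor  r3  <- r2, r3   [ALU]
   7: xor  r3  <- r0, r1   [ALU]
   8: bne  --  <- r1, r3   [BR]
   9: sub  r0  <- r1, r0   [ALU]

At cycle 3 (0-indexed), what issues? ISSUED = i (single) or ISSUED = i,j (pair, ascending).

ISSUED = 5

#0 head=0: mulh.MUL;add.ALU i0,i1 2-wide
#1 head=2: mul.MUL i2 no-port MUL/BR
#2 head=3: bne.BR;sll.ALU i3,i4 2-wide
#3 head=5: sub.ALU i5 RAW+WAW r3
#4 head=6: xor.ALU i6 WAW r3
#5 head=7: xor.ALU i7 RAW r3
#6 head=8: bne.BR;sub.ALU i8,i9 2-wide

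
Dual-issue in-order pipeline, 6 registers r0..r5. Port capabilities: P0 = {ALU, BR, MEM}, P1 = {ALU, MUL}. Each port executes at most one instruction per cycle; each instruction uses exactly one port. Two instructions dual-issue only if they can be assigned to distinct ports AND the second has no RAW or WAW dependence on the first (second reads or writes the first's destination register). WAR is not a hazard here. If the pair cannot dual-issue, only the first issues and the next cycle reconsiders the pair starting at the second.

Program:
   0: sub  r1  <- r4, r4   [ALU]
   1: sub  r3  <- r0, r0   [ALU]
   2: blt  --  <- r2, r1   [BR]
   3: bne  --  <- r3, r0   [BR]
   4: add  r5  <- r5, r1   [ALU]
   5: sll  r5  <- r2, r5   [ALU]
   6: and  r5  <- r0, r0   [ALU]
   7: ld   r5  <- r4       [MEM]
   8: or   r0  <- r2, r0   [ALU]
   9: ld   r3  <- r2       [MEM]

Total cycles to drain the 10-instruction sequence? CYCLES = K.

[0] i0&i1  sub.ALU+sub.ALU  -- 2-wide
[1] i2  blt.BR  -- no-port BR/BR
[2] i3&i4  bne.BR+add.ALU  -- 2-wide
[3] i5  sll.ALU  -- WAW r5
[4] i6  and.ALU  -- WAW r5
[5] i7&i8  ld.MEM+or.ALU  -- 2-wide
[6] i9  ld.MEM  -- tail

CYCLES = 7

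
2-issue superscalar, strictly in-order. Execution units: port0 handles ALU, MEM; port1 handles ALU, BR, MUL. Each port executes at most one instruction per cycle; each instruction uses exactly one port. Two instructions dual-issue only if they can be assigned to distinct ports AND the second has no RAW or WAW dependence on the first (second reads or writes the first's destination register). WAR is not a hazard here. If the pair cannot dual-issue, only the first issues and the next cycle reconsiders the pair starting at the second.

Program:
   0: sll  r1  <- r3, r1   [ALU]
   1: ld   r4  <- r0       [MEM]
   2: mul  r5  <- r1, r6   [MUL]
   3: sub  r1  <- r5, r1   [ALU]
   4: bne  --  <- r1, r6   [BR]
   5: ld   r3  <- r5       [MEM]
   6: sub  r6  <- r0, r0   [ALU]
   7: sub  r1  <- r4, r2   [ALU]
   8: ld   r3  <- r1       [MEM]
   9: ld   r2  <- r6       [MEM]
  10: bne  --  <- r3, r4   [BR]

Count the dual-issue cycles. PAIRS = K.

0. sll.ALU+ld.MEM @i0,i1  | 2-wide
1. mul.MUL @i2  | RAW r5
2. sub.ALU @i3  | RAW r1
3. bne.BR+ld.MEM @i4,i5  | 2-wide
4. sub.ALU+sub.ALU @i6,i7  | 2-wide
5. ld.MEM @i8  | no-port MEM/MEM
6. ld.MEM+bne.BR @i9,i10  | 2-wide

PAIRS = 4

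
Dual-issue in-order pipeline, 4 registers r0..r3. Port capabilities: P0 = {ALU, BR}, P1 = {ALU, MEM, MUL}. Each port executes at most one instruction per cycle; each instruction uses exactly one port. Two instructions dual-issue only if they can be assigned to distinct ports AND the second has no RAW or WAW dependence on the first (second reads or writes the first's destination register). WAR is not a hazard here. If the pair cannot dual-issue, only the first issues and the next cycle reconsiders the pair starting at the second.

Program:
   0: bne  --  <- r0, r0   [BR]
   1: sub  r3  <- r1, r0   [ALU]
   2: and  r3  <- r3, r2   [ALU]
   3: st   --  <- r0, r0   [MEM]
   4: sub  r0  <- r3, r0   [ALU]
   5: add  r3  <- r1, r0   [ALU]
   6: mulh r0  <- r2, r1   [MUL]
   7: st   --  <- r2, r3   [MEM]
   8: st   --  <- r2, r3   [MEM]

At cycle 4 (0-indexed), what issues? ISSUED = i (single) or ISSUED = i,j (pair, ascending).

  cy0 -> i0/i1 (bne+sub) pair
  cy1 -> i2/i3 (and+st) pair
  cy2 -> i4 (sub) RAW r0
  cy3 -> i5/i6 (add+mulh) pair
  cy4 -> i7 (st) no-port MEM/MEM
  cy5 -> i8 (st) tail

ISSUED = 7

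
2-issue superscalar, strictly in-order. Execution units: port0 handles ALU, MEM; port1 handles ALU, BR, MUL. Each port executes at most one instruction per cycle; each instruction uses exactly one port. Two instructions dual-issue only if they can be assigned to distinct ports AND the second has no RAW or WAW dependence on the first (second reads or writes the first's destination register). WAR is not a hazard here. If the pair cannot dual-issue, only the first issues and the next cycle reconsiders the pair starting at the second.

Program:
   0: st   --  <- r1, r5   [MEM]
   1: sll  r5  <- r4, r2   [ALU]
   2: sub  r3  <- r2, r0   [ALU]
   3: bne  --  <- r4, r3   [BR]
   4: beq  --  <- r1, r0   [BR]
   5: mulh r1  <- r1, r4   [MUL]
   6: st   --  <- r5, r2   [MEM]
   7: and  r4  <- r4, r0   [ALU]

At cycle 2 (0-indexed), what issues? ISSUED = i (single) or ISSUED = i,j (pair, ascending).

ISSUED = 3

#0 head=0: st+sll i0/i1 2-wide
#1 head=2: sub i2 RAW r3
#2 head=3: bne i3 no-port BR/BR
#3 head=4: beq i4 no-port BR/MUL
#4 head=5: mulh+st i5/i6 2-wide
#5 head=7: and i7 tail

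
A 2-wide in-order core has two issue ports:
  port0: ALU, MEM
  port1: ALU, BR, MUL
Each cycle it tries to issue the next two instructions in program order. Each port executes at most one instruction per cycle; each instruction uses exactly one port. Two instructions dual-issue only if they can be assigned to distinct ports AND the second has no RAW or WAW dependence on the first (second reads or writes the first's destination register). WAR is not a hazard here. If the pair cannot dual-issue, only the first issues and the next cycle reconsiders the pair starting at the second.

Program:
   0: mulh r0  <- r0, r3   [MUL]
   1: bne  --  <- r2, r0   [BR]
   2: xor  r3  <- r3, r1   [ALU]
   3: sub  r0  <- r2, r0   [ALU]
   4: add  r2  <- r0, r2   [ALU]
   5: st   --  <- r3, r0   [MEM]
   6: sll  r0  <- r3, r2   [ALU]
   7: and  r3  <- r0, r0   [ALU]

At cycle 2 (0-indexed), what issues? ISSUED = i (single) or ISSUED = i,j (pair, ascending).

ISSUED = 3

0. mulh.MUL @i0  | no-port MUL/BR
1. bne.BR xor.ALU @i1,i2  | pair
2. sub.ALU @i3  | RAW r0
3. add.ALU st.MEM @i4,i5  | pair
4. sll.ALU @i6  | RAW r0
5. and.ALU @i7  | tail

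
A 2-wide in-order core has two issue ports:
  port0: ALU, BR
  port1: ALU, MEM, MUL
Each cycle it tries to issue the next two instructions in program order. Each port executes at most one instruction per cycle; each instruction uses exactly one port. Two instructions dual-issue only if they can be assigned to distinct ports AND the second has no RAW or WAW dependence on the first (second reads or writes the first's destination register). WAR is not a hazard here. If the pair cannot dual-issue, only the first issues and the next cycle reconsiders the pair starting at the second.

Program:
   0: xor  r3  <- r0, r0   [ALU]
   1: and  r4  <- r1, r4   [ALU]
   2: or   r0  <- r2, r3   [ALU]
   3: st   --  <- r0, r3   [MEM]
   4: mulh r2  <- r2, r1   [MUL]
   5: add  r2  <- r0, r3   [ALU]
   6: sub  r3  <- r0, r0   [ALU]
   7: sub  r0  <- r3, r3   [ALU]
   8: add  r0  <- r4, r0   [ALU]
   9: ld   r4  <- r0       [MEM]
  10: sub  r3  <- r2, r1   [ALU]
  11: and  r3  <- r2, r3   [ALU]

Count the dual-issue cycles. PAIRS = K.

PAIRS = 3

0. xor+and @i0/i1  | pair
1. or @i2  | RAW r0
2. st @i3  | no-port MEM/MUL
3. mulh @i4  | WAW r2
4. add+sub @i5/i6  | pair
5. sub @i7  | RAW+WAW r0
6. add @i8  | RAW r0
7. ld+sub @i9/i10  | pair
8. and @i11  | tail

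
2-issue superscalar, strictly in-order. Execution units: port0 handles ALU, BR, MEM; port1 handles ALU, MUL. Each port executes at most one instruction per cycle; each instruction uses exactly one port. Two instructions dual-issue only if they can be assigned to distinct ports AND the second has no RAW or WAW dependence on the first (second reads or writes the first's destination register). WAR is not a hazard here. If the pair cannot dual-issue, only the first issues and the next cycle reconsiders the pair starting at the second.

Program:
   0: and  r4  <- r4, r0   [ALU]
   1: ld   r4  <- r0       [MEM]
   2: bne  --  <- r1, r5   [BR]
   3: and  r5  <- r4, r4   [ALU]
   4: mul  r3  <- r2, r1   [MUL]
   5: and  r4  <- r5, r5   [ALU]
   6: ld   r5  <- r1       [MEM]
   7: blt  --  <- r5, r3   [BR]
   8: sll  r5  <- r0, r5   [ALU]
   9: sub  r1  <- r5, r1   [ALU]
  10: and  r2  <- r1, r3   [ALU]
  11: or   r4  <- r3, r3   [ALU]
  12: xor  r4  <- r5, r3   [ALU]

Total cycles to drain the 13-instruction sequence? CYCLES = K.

#0 head=0: and.ALU i0 WAW r4
#1 head=1: ld.MEM i1 no-port MEM/BR
#2 head=2: bne.BR and.ALU i2,i3 dual
#3 head=4: mul.MUL and.ALU i4,i5 dual
#4 head=6: ld.MEM i6 no-port MEM/BR
#5 head=7: blt.BR sll.ALU i7,i8 dual
#6 head=9: sub.ALU i9 RAW r1
#7 head=10: and.ALU or.ALU i10,i11 dual
#8 head=12: xor.ALU i12 tail

CYCLES = 9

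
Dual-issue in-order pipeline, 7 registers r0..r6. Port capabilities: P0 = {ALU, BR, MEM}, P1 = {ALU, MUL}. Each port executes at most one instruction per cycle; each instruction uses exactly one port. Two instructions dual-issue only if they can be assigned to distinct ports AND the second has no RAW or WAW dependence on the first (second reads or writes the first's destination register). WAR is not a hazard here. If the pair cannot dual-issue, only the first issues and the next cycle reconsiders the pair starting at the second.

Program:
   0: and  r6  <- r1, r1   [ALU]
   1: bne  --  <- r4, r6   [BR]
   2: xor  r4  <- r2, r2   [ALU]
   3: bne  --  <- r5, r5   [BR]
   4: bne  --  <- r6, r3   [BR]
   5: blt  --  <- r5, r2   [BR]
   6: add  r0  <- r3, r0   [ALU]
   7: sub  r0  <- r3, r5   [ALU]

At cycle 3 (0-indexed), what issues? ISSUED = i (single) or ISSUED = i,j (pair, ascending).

ISSUED = 4

c0: i0 and.ALU  RAW r6
c1: i1,i2 bne.BR+xor.ALU  pair
c2: i3 bne.BR  no-port BR/BR
c3: i4 bne.BR  no-port BR/BR
c4: i5,i6 blt.BR+add.ALU  pair
c5: i7 sub.ALU  tail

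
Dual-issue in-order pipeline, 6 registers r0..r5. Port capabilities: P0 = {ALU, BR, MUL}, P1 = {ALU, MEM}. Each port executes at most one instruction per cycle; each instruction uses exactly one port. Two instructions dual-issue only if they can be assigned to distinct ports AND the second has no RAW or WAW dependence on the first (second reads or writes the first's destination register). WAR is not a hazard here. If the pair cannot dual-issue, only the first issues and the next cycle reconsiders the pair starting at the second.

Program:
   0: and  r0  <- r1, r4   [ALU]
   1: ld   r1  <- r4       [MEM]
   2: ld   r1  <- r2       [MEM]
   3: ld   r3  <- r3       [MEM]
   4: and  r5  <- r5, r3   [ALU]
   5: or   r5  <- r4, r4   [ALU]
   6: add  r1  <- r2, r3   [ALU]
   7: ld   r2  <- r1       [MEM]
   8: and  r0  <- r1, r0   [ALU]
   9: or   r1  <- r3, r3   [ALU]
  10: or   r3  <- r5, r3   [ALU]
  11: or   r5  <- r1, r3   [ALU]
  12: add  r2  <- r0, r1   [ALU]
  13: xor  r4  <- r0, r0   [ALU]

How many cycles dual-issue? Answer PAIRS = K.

PAIRS = 5

[0] i0+i1  and ld  -- pair
[1] i2  ld  -- no-port MEM/MEM
[2] i3  ld  -- RAW r3
[3] i4  and  -- WAW r5
[4] i5+i6  or add  -- pair
[5] i7+i8  ld and  -- pair
[6] i9+i10  or or  -- pair
[7] i11+i12  or add  -- pair
[8] i13  xor  -- tail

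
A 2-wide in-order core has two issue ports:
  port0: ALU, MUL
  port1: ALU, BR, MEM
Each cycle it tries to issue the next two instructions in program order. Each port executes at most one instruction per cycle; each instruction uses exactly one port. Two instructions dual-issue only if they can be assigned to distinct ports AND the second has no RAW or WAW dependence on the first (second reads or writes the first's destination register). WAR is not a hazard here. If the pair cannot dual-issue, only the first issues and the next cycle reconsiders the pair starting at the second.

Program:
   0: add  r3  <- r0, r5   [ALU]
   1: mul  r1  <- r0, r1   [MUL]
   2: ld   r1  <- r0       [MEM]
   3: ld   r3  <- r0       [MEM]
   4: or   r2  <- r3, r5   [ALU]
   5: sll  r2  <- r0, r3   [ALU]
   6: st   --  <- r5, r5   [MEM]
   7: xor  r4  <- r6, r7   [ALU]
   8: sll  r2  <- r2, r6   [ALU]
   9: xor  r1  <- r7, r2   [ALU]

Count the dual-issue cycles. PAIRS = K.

#0 head=0: add mul i0,i1 dual
#1 head=2: ld i2 no-port MEM/MEM
#2 head=3: ld i3 RAW r3
#3 head=4: or i4 WAW r2
#4 head=5: sll st i5,i6 dual
#5 head=7: xor sll i7,i8 dual
#6 head=9: xor i9 tail

PAIRS = 3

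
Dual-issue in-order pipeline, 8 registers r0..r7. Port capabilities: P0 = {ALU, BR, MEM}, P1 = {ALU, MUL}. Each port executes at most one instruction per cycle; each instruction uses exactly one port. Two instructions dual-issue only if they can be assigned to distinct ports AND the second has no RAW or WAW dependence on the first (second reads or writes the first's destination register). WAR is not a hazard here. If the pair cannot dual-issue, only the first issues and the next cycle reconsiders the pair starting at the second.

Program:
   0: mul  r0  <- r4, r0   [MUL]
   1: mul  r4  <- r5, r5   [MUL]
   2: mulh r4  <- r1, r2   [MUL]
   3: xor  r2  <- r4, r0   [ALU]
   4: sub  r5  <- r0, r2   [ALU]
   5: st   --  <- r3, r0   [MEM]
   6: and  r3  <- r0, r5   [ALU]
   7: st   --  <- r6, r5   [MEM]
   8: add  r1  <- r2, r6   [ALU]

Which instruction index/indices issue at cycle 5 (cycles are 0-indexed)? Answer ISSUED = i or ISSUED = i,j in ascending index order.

ISSUED = 6,7

t=0 i0:mul.MUL ; no-port MUL/MUL
t=1 i1:mul.MUL ; no-port MUL/MUL
t=2 i2:mulh.MUL ; RAW r4
t=3 i3:xor.ALU ; RAW r2
t=4 i4+i5:sub.ALU+st.MEM ; 2-wide
t=5 i6+i7:and.ALU+st.MEM ; 2-wide
t=6 i8:add.ALU ; tail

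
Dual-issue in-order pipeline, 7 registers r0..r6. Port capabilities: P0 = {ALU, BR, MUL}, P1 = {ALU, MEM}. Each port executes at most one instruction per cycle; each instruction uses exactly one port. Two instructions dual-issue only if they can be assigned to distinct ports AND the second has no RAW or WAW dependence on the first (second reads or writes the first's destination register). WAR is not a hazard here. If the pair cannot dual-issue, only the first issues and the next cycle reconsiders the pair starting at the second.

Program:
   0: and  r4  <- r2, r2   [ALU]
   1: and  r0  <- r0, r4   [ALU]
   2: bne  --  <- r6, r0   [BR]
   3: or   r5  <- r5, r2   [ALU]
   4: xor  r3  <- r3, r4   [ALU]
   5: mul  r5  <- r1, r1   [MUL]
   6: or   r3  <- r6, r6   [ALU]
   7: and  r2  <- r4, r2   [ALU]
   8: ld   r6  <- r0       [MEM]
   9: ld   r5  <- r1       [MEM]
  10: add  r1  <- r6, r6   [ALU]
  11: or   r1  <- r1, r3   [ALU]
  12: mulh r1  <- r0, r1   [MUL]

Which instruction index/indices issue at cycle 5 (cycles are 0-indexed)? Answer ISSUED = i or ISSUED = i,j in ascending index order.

ISSUED = 8

  cy0 -> i0 (and) RAW r4
  cy1 -> i1 (and) RAW r0
  cy2 -> i2,i3 (bne;or) 2-wide
  cy3 -> i4,i5 (xor;mul) 2-wide
  cy4 -> i6,i7 (or;and) 2-wide
  cy5 -> i8 (ld) no-port MEM/MEM
  cy6 -> i9,i10 (ld;add) 2-wide
  cy7 -> i11 (or) RAW+WAW r1
  cy8 -> i12 (mulh) tail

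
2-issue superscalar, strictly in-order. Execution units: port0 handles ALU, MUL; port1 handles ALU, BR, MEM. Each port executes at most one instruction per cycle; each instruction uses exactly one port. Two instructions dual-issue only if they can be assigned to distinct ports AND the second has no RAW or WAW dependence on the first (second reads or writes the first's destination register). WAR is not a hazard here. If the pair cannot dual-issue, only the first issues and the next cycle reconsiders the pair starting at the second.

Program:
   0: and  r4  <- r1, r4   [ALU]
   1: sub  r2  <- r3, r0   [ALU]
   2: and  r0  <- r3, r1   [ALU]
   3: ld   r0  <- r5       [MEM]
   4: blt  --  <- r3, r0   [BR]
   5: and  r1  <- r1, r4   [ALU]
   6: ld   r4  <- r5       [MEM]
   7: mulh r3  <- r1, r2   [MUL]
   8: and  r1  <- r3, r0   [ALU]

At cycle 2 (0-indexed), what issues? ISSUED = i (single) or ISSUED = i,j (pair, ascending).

ISSUED = 3

[0] i0/i1  and.ALU;sub.ALU  -- dual
[1] i2  and.ALU  -- WAW r0
[2] i3  ld.MEM  -- no-port MEM/BR
[3] i4/i5  blt.BR;and.ALU  -- dual
[4] i6/i7  ld.MEM;mulh.MUL  -- dual
[5] i8  and.ALU  -- tail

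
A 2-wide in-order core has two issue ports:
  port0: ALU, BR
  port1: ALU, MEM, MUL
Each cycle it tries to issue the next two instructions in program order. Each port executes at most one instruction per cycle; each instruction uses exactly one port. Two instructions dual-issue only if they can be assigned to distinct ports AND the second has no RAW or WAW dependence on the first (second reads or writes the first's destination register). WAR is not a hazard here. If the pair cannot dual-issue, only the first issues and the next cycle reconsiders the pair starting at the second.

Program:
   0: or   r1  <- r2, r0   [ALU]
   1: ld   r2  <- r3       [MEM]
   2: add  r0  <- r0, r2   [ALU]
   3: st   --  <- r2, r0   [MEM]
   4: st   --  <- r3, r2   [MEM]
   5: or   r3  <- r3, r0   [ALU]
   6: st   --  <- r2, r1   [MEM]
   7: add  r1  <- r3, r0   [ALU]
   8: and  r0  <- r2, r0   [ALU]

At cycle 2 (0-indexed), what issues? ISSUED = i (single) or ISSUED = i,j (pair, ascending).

ISSUED = 3

t=0 i0/i1:or/ld ; pair
t=1 i2:add ; RAW r0
t=2 i3:st ; no-port MEM/MEM
t=3 i4/i5:st/or ; pair
t=4 i6/i7:st/add ; pair
t=5 i8:and ; tail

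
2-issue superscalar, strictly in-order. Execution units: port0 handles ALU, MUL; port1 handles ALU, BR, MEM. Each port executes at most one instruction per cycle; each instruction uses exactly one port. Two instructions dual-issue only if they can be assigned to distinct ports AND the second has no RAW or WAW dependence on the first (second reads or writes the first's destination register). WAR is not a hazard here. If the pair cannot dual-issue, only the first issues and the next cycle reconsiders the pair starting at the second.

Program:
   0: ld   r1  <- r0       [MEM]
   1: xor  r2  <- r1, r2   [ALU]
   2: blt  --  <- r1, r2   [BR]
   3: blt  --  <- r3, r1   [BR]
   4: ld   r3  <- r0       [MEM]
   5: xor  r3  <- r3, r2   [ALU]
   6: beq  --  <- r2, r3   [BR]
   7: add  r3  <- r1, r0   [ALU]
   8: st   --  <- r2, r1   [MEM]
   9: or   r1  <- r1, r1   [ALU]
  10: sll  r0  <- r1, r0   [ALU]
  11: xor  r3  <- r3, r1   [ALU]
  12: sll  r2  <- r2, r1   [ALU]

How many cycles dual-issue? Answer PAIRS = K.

PAIRS = 3

c0: i0 ld  RAW r1
c1: i1 xor  RAW r2
c2: i2 blt  no-port BR/BR
c3: i3 blt  no-port BR/MEM
c4: i4 ld  RAW+WAW r3
c5: i5 xor  RAW r3
c6: i6,i7 beq add  pair
c7: i8,i9 st or  pair
c8: i10,i11 sll xor  pair
c9: i12 sll  tail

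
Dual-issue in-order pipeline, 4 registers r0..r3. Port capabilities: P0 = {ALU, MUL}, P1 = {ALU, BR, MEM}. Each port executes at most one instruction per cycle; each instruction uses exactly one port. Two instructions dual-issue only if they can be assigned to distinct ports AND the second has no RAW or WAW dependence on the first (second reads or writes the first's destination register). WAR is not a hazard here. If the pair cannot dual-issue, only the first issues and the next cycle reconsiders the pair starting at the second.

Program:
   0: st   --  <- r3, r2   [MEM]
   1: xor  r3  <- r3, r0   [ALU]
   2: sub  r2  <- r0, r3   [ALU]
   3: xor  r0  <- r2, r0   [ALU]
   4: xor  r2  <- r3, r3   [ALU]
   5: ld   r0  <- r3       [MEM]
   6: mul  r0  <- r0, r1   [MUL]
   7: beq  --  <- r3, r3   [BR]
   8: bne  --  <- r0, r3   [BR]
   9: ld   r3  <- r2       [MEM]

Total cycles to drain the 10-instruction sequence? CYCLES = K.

[0] i0/i1  st.MEM;xor.ALU  -- pair
[1] i2  sub.ALU  -- RAW r2
[2] i3/i4  xor.ALU;xor.ALU  -- pair
[3] i5  ld.MEM  -- RAW+WAW r0
[4] i6/i7  mul.MUL;beq.BR  -- pair
[5] i8  bne.BR  -- no-port BR/MEM
[6] i9  ld.MEM  -- tail

CYCLES = 7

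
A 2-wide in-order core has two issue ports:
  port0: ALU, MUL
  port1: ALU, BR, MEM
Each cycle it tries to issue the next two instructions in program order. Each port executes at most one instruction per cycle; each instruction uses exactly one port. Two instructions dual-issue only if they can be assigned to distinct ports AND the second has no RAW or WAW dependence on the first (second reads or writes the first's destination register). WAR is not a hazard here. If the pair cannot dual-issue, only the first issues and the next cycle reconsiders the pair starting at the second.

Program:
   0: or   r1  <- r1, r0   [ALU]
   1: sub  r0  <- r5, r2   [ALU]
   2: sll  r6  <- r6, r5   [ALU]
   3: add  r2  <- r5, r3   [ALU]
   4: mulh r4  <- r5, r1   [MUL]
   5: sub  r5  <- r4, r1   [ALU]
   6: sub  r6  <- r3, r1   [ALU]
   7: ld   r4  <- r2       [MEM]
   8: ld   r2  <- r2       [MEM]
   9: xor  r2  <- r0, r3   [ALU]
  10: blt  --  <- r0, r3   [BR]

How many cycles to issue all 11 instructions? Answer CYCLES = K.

CYCLES = 7

#0 head=0: or.ALU+sub.ALU i0+i1 pair
#1 head=2: sll.ALU+add.ALU i2+i3 pair
#2 head=4: mulh.MUL i4 RAW r4
#3 head=5: sub.ALU+sub.ALU i5+i6 pair
#4 head=7: ld.MEM i7 no-port MEM/MEM
#5 head=8: ld.MEM i8 WAW r2
#6 head=9: xor.ALU+blt.BR i9+i10 pair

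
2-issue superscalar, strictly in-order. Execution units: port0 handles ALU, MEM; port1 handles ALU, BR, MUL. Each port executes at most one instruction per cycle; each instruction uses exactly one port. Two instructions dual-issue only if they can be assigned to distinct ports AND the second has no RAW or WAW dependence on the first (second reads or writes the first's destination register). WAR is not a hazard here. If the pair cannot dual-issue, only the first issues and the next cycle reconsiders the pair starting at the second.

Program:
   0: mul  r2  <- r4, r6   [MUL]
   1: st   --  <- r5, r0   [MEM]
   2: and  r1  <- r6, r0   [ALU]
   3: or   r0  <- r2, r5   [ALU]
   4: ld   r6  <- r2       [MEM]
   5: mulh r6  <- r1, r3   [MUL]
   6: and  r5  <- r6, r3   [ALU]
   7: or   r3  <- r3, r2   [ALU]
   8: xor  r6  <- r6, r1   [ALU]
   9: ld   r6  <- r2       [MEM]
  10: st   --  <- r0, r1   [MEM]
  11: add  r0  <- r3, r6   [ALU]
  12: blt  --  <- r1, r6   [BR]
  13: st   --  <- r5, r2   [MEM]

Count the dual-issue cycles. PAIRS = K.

PAIRS = 5

c0: i0&i1 mul.MUL st.MEM  dual
c1: i2&i3 and.ALU or.ALU  dual
c2: i4 ld.MEM  WAW r6
c3: i5 mulh.MUL  RAW r6
c4: i6&i7 and.ALU or.ALU  dual
c5: i8 xor.ALU  WAW r6
c6: i9 ld.MEM  no-port MEM/MEM
c7: i10&i11 st.MEM add.ALU  dual
c8: i12&i13 blt.BR st.MEM  dual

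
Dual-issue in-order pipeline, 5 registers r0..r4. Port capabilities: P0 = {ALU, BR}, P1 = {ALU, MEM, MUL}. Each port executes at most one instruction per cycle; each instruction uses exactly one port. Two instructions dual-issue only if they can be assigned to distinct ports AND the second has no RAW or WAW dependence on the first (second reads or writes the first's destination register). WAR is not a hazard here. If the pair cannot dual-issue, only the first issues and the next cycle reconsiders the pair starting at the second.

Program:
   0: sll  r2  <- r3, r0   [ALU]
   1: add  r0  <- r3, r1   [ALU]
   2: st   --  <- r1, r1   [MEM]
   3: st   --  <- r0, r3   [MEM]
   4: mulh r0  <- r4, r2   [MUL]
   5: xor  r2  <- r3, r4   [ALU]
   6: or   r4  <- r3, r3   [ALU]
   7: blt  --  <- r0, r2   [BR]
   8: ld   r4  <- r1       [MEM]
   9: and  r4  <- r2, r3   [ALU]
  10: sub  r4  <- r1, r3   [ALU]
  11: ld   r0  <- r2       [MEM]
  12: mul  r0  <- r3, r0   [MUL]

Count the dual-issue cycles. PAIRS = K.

PAIRS = 4

c0: i0+i1 sll add  pair
c1: i2 st  no-port MEM/MEM
c2: i3 st  no-port MEM/MUL
c3: i4+i5 mulh xor  pair
c4: i6+i7 or blt  pair
c5: i8 ld  WAW r4
c6: i9 and  WAW r4
c7: i10+i11 sub ld  pair
c8: i12 mul  tail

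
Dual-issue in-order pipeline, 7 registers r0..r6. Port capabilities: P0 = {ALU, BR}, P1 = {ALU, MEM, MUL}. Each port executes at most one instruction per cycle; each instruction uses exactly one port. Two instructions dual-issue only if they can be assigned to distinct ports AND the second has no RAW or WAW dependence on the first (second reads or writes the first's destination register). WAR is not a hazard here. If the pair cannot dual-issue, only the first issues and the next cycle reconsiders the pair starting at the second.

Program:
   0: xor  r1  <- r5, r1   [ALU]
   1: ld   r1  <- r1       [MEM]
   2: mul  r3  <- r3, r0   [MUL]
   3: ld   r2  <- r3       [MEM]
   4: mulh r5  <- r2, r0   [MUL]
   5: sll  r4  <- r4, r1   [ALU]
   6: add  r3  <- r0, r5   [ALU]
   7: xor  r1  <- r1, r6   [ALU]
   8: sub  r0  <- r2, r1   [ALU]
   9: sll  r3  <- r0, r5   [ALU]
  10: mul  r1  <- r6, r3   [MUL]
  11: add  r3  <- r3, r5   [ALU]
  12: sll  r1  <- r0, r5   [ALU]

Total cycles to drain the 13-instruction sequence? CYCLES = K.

CYCLES = 10

#0 head=0: xor.ALU i0 RAW+WAW r1
#1 head=1: ld.MEM i1 no-port MEM/MUL
#2 head=2: mul.MUL i2 no-port MUL/MEM
#3 head=3: ld.MEM i3 no-port MEM/MUL
#4 head=4: mulh.MUL/sll.ALU i4/i5 dual
#5 head=6: add.ALU/xor.ALU i6/i7 dual
#6 head=8: sub.ALU i8 RAW r0
#7 head=9: sll.ALU i9 RAW r3
#8 head=10: mul.MUL/add.ALU i10/i11 dual
#9 head=12: sll.ALU i12 tail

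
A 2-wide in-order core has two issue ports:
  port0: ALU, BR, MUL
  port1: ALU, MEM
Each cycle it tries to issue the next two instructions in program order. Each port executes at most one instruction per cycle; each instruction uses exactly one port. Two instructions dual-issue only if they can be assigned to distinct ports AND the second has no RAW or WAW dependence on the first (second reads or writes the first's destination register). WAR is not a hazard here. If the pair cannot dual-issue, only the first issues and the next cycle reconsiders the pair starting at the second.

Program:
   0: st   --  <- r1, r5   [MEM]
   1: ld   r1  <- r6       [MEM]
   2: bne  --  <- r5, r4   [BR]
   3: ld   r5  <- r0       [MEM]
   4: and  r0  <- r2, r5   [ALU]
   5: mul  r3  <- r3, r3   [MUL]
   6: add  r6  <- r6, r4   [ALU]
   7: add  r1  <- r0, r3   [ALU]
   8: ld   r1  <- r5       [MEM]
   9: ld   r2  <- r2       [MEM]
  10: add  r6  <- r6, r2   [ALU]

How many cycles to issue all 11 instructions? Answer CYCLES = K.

CYCLES = 8

c0: i0 st.MEM  no-port MEM/MEM
c1: i1/i2 ld.MEM+bne.BR  pair
c2: i3 ld.MEM  RAW r5
c3: i4/i5 and.ALU+mul.MUL  pair
c4: i6/i7 add.ALU+add.ALU  pair
c5: i8 ld.MEM  no-port MEM/MEM
c6: i9 ld.MEM  RAW r2
c7: i10 add.ALU  tail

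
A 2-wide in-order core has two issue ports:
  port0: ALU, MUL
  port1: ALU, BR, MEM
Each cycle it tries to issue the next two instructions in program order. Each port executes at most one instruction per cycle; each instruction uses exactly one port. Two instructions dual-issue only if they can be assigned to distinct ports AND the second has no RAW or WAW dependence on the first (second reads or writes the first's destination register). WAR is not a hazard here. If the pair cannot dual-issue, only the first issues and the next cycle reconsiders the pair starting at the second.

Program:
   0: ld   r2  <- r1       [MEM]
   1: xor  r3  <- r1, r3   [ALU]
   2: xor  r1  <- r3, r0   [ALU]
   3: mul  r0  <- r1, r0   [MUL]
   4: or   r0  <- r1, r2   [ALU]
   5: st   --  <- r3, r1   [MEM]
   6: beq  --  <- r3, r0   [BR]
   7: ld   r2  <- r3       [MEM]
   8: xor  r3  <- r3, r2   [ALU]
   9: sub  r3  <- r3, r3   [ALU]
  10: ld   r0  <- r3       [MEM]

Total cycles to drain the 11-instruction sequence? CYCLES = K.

CYCLES = 9

t=0 i0+i1:ld.MEM+xor.ALU ; 2-wide
t=1 i2:xor.ALU ; RAW r1
t=2 i3:mul.MUL ; WAW r0
t=3 i4+i5:or.ALU+st.MEM ; 2-wide
t=4 i6:beq.BR ; no-port BR/MEM
t=5 i7:ld.MEM ; RAW r2
t=6 i8:xor.ALU ; RAW+WAW r3
t=7 i9:sub.ALU ; RAW r3
t=8 i10:ld.MEM ; tail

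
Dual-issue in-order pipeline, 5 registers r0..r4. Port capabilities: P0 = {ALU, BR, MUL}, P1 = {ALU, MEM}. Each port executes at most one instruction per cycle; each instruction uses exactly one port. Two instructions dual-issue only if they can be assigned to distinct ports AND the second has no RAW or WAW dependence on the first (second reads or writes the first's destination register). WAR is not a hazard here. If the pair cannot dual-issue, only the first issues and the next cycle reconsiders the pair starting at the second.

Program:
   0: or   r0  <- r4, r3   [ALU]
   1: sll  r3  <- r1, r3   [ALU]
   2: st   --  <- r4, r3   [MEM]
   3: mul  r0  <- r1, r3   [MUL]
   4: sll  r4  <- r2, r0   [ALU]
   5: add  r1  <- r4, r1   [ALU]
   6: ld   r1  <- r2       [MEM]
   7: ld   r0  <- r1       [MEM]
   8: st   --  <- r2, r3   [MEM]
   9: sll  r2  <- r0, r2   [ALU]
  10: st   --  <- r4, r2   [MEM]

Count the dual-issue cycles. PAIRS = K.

  cy0 -> i0&i1 (or.ALU sll.ALU) 2-wide
  cy1 -> i2&i3 (st.MEM mul.MUL) 2-wide
  cy2 -> i4 (sll.ALU) RAW r4
  cy3 -> i5 (add.ALU) WAW r1
  cy4 -> i6 (ld.MEM) no-port MEM/MEM
  cy5 -> i7 (ld.MEM) no-port MEM/MEM
  cy6 -> i8&i9 (st.MEM sll.ALU) 2-wide
  cy7 -> i10 (st.MEM) tail

PAIRS = 3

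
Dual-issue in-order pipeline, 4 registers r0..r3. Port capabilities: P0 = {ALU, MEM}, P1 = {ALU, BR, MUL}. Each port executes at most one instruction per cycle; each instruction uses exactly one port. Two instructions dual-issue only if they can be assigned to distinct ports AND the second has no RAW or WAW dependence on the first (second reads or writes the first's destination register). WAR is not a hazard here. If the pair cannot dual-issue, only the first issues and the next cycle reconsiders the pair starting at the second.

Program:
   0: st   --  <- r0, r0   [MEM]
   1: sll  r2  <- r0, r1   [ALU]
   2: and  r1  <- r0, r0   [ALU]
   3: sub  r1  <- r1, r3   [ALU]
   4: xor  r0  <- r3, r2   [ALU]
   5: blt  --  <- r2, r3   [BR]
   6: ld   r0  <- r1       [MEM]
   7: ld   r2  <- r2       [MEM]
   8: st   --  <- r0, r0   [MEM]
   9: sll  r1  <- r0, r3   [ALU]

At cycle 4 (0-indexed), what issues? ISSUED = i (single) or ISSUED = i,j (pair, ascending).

  cy0 -> i0+i1 (st.MEM+sll.ALU) dual
  cy1 -> i2 (and.ALU) RAW+WAW r1
  cy2 -> i3+i4 (sub.ALU+xor.ALU) dual
  cy3 -> i5+i6 (blt.BR+ld.MEM) dual
  cy4 -> i7 (ld.MEM) no-port MEM/MEM
  cy5 -> i8+i9 (st.MEM+sll.ALU) dual

ISSUED = 7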